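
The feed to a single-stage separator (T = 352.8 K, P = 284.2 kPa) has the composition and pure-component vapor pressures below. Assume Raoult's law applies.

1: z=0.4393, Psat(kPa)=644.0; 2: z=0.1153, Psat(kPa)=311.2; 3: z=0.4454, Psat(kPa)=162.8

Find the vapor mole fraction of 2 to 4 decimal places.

y_2 = 0.1174

Raoult's law: Kᵢ = Pᵢˢᵃᵗ/P = Pᵢˢᵃᵗ/284.2.
  K_1 = 644.0/284.2 = 2.266010, K_2 = 311.2/284.2 = 1.095004, K_3 = 162.8/284.2 = 0.572836
Rachford–Rice: g(ψ) = Σ zᵢ(Kᵢ−1)/(1+ψ(Kᵢ−1)) = 0.
g(0) = ΣzᵢKᵢ − 1 = 0.3769 and g(1) = 1 − Σzᵢ/Kᵢ = -0.0767, so a root lies in (0, 1).
Iterate (Newton) starting at ψ = 0.5:
  ψ = 0.5000: g = 0.10910, g' = -0.3964 → ψ = 0.7752
  ψ = 0.7752: g = 0.00643, g' = -0.3619 → ψ = 0.7930
Converged at ψ = 0.7930.
Compositions from xᵢ = zᵢ/(1+ψ(Kᵢ−1)), yᵢ = Kᵢxᵢ:
  1: x = 0.2192, y = 0.4968
  2: x = 0.1072, y = 0.1174
  3: x = 0.6736, y = 0.3858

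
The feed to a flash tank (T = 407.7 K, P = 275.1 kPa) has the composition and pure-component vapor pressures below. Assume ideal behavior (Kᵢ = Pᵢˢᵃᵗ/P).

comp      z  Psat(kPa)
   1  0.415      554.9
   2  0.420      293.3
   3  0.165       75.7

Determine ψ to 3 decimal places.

ψ = 0.757

Raoult's law: Kᵢ = Pᵢˢᵃᵗ/P = Pᵢˢᵃᵗ/275.1.
  K_1 = 554.9/275.1 = 2.01708, K_2 = 293.3/275.1 = 1.06616, K_3 = 75.7/275.1 = 0.27517
Iterate (Newton) starting at ψ = 0.5:
  ψ = 0.500: g = 0.1191, g' = -0.404 → ψ = 0.795
  ψ = 0.795: g = -0.0225, g' = -0.616 → ψ = 0.759
  ψ = 0.759: g = -0.0009, g' = -0.566 → ψ = 0.757
Converged at ψ = 0.757.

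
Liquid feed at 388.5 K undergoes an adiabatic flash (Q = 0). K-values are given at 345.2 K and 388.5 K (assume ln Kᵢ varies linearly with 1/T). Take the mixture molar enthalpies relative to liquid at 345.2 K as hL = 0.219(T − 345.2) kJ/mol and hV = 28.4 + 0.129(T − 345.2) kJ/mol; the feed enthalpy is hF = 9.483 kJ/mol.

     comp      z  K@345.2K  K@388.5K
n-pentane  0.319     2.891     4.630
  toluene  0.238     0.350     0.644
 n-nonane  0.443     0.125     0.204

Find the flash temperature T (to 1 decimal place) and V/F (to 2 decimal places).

Adiabatic flash: solve Rachford–Rice at each trial T, then check hF = ψ·hV(T) + (1−ψ)·hL(T).
  T = 345.2 K: K = (2.891, 0.350, 0.125), RR gives ψ = 0.040, H_out = 1.142 kJ/mol
  T = 388.5 K: K = (4.630, 0.644, 0.204), RR gives ψ = 0.297, H_out = 16.771 kJ/mol
  T = 366.9 K: K = (3.712, 0.484, 0.162), RR gives ψ = 0.186, H_out = 9.661 kJ/mol
  T = 356.0 K: K = (3.286, 0.413, 0.143), RR gives ψ = 0.119, H_out = 5.635 kJ/mol
  T = 361.4 K: K = (3.494, 0.447, 0.152), RR gives ψ = 0.153, H_out = 7.680 kJ/mol
  T = 364.1 K: K = (3.600, 0.465, 0.157), RR gives ψ = 0.169, H_out = 8.664 kJ/mol
  T = 365.5 K: K = (3.656, 0.474, 0.160), RR gives ψ = 0.178, H_out = 9.165 kJ/mol
Linear interpolation between T = 365.5 (H_out = 9.165) and T = 366.9 (H_out = 9.661) on hF = 9.483 gives T ≈ 366.4 K, at which ψ = 0.18.

T = 366.4 K, V/F = 0.18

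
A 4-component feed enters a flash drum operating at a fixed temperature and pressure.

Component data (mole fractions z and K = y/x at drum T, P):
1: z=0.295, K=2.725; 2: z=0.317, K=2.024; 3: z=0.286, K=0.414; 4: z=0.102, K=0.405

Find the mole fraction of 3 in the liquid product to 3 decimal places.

Iterate (Newton) starting at ψ = 0.5:
  ψ = 0.500: g = 0.1645, g' = -0.668 → ψ = 0.746
Converged at ψ = 0.746.
Compositions from xᵢ = zᵢ/(1+ψ(Kᵢ−1)), yᵢ = Kᵢxᵢ:
  1: x = 0.129, y = 0.352
  2: x = 0.180, y = 0.364
  3: x = 0.508, y = 0.210
  4: x = 0.183, y = 0.074

x_3 = 0.508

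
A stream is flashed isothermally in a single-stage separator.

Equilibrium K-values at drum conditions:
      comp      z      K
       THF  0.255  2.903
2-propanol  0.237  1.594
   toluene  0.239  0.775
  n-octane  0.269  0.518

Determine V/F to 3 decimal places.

Material balance + equilibrium reduce to Σ zᵢ(Kᵢ−1)/(1+V/F(Kᵢ−1)) = 0.
Check two-phase: ΣzᵢKᵢ = 1.443 > 1 and Σzᵢ/Kᵢ = 1.064 > 1, so g(0) = 0.443 > 0 and g(1) = -0.064 < 0.
Newton–Raphson from V/F = 0.43:
  V/F = 0.430: g = 0.1559, g' = -0.447 → V/F = 0.779
  V/F = 0.779: g = 0.0189, g' = -0.367 → V/F = 0.831
  V/F = 0.831: g = -0.0000, g' = -0.368 → V/F = 0.830
Converged at V/F = 0.830.

V/F = 0.830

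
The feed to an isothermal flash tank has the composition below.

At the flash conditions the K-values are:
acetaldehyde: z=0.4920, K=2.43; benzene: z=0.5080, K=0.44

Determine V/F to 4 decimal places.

V/F = 0.5233

Rachford–Rice: g(V/F) = Σ zᵢ(Kᵢ−1)/(1+V/F(Kᵢ−1)) = 0.
Feasibility: ΣzᵢKᵢ = 1.4191, Σzᵢ/Kᵢ = 1.3570 — both > 1, two phases present.
Newton–Raphson from V/F = 0.5:
  V/F = 0.5000: g = 0.01513, g' = -0.6494 → V/F = 0.5233
Converged at V/F = 0.5233.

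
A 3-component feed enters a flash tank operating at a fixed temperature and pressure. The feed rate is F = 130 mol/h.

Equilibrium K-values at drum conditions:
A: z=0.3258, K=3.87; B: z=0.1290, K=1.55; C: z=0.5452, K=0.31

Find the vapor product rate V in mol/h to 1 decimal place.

Newton iteration, ψ⁰ = 0.31:
  ψ = 0.3100: g = 0.07688, g' = -1.2000 → ψ = 0.3741
  ψ = 0.3741: g = 0.00272, g' = -1.1226 → ψ = 0.3765
Converged at ψ = 0.3765.
Then V = ψ·F = 0.3765·130 = 48.9 mol/h and L = F − V = 81.1 mol/h.

V = 48.9 mol/h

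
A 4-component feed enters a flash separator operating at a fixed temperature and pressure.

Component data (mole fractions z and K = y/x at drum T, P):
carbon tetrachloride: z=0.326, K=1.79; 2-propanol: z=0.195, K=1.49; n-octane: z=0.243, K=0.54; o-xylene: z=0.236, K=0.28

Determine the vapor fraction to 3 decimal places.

Rachford–Rice: g(ψ) = Σ zᵢ(Kᵢ−1)/(1+ψ(Kᵢ−1)) = 0.
Feasibility: ΣzᵢKᵢ = 1.071, Σzᵢ/Kᵢ = 1.606 — both > 1, two phases present.
Newton–Raphson from ψ = 0.5:
  ψ = 0.500: g = -0.1493, g' = -0.520 → ψ = 0.213
  ψ = 0.213: g = -0.0176, g' = -0.421 → ψ = 0.171
Converged at ψ = 0.171.

ψ = 0.171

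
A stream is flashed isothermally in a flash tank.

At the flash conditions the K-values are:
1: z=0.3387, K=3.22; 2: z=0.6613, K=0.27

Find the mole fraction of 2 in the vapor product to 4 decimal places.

y_2 = 0.2032

Rachford–Rice: g(ψ) = Σ zᵢ(Kᵢ−1)/(1+ψ(Kᵢ−1)) = 0.
Check two-phase: ΣzᵢKᵢ = 1.2692 > 1 and Σzᵢ/Kᵢ = 2.5544 > 1, so g(0) = 0.2692 > 0 and g(1) = -1.5544 < 0.
Newton–Raphson from ψ = 0.5:
  ψ = 0.5000: g = -0.40388, g' = -1.2489 → ψ = 0.1766
  ψ = 0.1766: g = -0.01407, g' = -1.3258 → ψ = 0.1660
  ψ = 0.1660: g = 0.00011, g' = -1.3476 → ψ = 0.1661
Converged at ψ = 0.1661.
Compositions from xᵢ = zᵢ/(1+ψ(Kᵢ−1)), yᵢ = Kᵢxᵢ:
  1: x = 0.2475, y = 0.7968
  2: x = 0.7525, y = 0.2032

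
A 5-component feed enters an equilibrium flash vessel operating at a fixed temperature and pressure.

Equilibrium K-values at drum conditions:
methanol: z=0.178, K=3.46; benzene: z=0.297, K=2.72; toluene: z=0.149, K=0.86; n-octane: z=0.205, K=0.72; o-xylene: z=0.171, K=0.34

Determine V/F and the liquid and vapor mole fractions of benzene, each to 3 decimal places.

Newton iteration, V/F⁰ = 0.44:
  V/F = 0.440: g = 0.2543, g' = -0.705 → V/F = 0.801
  V/F = 0.801: g = 0.0256, g' = -0.643 → V/F = 0.840
Converged at V/F = 0.840.
Compositions from xᵢ = zᵢ/(1+V/F(Kᵢ−1)), yᵢ = Kᵢxᵢ:
  methanol: x = 0.058, y = 0.201
  benzene: x = 0.122, y = 0.331
  toluene: x = 0.169, y = 0.145
  n-octane: x = 0.268, y = 0.193
  o-xylene: x = 0.384, y = 0.130

V/F = 0.840, x_benzene = 0.122, y_benzene = 0.331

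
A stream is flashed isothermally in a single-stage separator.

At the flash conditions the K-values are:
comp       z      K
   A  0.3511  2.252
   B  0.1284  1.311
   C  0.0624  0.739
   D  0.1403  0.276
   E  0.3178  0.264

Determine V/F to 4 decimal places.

Rachford–Rice: g(V/F) = Σ zᵢ(Kᵢ−1)/(1+V/F(Kᵢ−1)) = 0.
g(0) = ΣzᵢKᵢ − 1 = 0.1277 and g(1) = 1 − Σzᵢ/Kᵢ = -1.0504, so a root lies in (0, 1).
Newton–Raphson from V/F = 0.4:
  V/F = 0.4000: g = -0.16425, g' = -0.7510 → V/F = 0.1813
  V/F = 0.1813: g = -0.00786, g' = -0.7081 → V/F = 0.1702
Converged at V/F = 0.1702.

V/F = 0.1702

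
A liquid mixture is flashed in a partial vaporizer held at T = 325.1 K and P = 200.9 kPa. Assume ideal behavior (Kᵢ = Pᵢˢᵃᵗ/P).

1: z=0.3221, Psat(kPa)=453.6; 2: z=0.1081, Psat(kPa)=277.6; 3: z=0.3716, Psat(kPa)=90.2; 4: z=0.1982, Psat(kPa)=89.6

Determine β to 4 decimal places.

Raoult's law: Kᵢ = Pᵢˢᵃᵗ/P = Pᵢˢᵃᵗ/200.9.
  K_1 = 453.6/200.9 = 2.257840, K_2 = 277.6/200.9 = 1.381782, K_3 = 90.2/200.9 = 0.448980, K_4 = 89.6/200.9 = 0.445993
Material balance + equilibrium reduce to Σ zᵢ(Kᵢ−1)/(1+β(Kᵢ−1)) = 0.
g(0) = ΣzᵢKᵢ − 1 = 0.1319 and g(1) = 1 − Σzᵢ/Kᵢ = -0.4929, so a root lies in (0, 1).
Iterate (Newton) starting at β = 0.5:
  β = 0.5000: g = -0.15112, g' = -0.5345 → β = 0.2173
  β = 0.2173: g = -0.00114, g' = -0.5520 → β = 0.2152
Converged at β = 0.2152.

β = 0.2152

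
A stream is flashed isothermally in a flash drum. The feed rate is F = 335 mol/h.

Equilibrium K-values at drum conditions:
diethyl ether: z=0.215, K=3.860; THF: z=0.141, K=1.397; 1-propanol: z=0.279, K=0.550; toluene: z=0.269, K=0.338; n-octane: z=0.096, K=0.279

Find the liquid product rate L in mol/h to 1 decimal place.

Newton iteration, β⁰ = 0.49:
  β = 0.490: g = -0.2287, g' = -0.791 → β = 0.201
  β = 0.201: g = 0.0181, g' = -1.022 → β = 0.219
Converged at β = 0.219.
Then V = β·F = 0.2188·335 = 73.3 mol/h and L = F − V = 261.7 mol/h.

L = 261.7 mol/h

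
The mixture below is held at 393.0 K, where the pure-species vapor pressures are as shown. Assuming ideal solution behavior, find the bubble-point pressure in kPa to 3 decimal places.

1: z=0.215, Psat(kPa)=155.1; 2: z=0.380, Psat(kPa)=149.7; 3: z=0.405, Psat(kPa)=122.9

At the bubble point ψ → 0, so ΣzᵢKᵢ = 1 with Kᵢ = Pᵢˢᵃᵗ/P ⇒ P = ΣzᵢPᵢˢᵃᵗ.
P = 0.215·155.1 + 0.380·149.7 + 0.405·122.9 = 140.007 kPa

Pbub = 140.007 kPa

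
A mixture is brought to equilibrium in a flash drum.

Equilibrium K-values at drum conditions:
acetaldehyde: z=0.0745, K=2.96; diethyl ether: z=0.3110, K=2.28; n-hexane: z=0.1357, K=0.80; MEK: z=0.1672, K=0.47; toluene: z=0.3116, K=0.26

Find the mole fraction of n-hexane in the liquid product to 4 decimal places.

Newton–Raphson from β = 0.5:
  β = 0.5000: g = -0.20025, g' = -0.7860 → β = 0.2452
  β = 0.2452: g = -0.01050, g' = -0.7484 → β = 0.2312
Converged at β = 0.2312.
Compositions from xᵢ = zᵢ/(1+β(Kᵢ−1)), yᵢ = Kᵢxᵢ:
  acetaldehyde: x = 0.0513, y = 0.1517
  diethyl ether: x = 0.2400, y = 0.5471
  n-hexane: x = 0.1423, y = 0.1138
  MEK: x = 0.1906, y = 0.0896
  toluene: x = 0.3759, y = 0.0977

x_n-hexane = 0.1423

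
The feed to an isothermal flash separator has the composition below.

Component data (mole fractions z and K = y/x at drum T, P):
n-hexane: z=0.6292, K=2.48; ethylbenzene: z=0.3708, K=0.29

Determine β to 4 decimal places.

Rachford–Rice: g(β) = Σ zᵢ(Kᵢ−1)/(1+β(Kᵢ−1)) = 0.
g(0) = ΣzᵢKᵢ − 1 = 0.6679 and g(1) = 1 − Σzᵢ/Kᵢ = -0.5323, so a root lies in (0, 1).
Iterate (Newton) starting at β = 0.5:
  β = 0.5000: g = 0.12701, g' = -0.9045 → β = 0.6404
  β = 0.6404: g = -0.00472, g' = -0.9919 → β = 0.6357
Converged at β = 0.6357.

β = 0.6357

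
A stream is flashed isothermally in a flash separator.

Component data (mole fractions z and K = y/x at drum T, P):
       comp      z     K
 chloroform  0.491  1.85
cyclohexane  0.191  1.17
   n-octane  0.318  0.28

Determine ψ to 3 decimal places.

ψ = 0.438

Let ψ = V/F and solve Σ zᵢ(Kᵢ−1)/(1+ψ(Kᵢ−1)) = 0.
Check two-phase: ΣzᵢKᵢ = 1.221 > 1 and Σzᵢ/Kᵢ = 1.564 > 1, so g(0) = 0.221 > 0 and g(1) = -0.564 < 0.
Newton–Raphson from ψ = 0.69:
  ψ = 0.690: g = -0.1629, g' = -0.796 → ψ = 0.485
  ψ = 0.485: g = -0.0266, g' = -0.572 → ψ = 0.439
  ψ = 0.439: g = -0.0006, g' = -0.545 → ψ = 0.438
Converged at ψ = 0.438.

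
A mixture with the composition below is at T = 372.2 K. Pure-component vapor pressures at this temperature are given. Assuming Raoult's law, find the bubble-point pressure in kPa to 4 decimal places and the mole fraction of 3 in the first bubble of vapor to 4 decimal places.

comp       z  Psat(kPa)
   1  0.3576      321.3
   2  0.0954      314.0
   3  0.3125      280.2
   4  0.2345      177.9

At the bubble point ψ → 0, so ΣzᵢKᵢ = 1 with Kᵢ = Pᵢˢᵃᵗ/P ⇒ P = ΣzᵢPᵢˢᵃᵗ.
P = 0.3576·321.3 + 0.0954·314.0 + 0.3125·280.2 + 0.2345·177.9 = 274.1325 kPa
yᵢ = zᵢPᵢˢᵃᵗ/P ⇒ y_3 = 0.3125·280.2/274.1325 = 0.3194

Pbub = 274.1325 kPa, y_3 = 0.3194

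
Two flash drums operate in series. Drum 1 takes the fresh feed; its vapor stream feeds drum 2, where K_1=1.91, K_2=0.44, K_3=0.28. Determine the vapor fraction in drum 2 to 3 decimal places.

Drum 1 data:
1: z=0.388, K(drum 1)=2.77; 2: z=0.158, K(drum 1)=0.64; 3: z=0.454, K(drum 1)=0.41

Drum 1:
Let ψ₁ = V/F and solve Σ zᵢ(Kᵢ−1)/(1+ψ₁(Kᵢ−1)) = 0.
g(0) = ΣzᵢKᵢ − 1 = 0.362 and g(1) = 1 − Σzᵢ/Kᵢ = -0.494, so a root lies in (0, 1).
Iterate (Newton) starting at ψ₁ = 0.5:
  ψ₁ = 0.500: g = -0.0850, g' = -0.691 → ψ₁ = 0.377
  ψ₁ = 0.377: g = 0.0017, g' = -0.726 → ψ₁ = 0.379
Converged at ψ₁ = 0.379.
Drum-1 compositions:
  1: x = 0.232, y = 0.643
  2: x = 0.183, y = 0.117
  3: x = 0.585, y = 0.240
Drum-2 feed = drum-1 vapor: z₂ = (0.6431, 0.1171, 0.2398).
Drum 2:
Rachford–Rice: g(ψ₂) = Σ zᵢ(Kᵢ−1)/(1+ψ₂(Kᵢ−1)) = 0.
Check two-phase: ΣzᵢKᵢ = 1.347 > 1 and Σzᵢ/Kᵢ = 1.459 > 1, so g(0) = 0.347 > 0 and g(1) = -0.459 < 0.
Iterate (Newton) starting at ψ₂ = 0.36:
  ψ₂ = 0.360: g = 0.1256, g' = -0.586 → ψ₂ = 0.574
  ψ₂ = 0.574: g = -0.0067, g' = -0.671 → ψ₂ = 0.564
Converged at ψ₂ = 0.564.
  1: x = 0.425, y = 0.812
  2: x = 0.171, y = 0.075
  3: x = 0.404, y = 0.113

V/F (drum 2) = 0.564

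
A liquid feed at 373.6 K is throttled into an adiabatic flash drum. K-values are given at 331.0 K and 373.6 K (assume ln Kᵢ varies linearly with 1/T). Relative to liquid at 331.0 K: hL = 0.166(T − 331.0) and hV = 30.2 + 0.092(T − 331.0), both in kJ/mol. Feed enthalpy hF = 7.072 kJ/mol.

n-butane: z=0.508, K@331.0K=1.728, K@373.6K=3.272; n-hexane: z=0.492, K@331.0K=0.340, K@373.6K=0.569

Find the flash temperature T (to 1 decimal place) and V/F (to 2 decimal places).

Adiabatic flash: solve Rachford–Rice at each trial T, then check hF = ψ·hV(T) + (1−ψ)·hL(T).
  T = 331.0 K: K = (1.728, 0.340), RR gives ψ = 0.094, H_out = 2.835 kJ/mol
  T = 373.6 K: K = (3.272, 0.569), RR gives ψ = 0.962, H_out = 33.094 kJ/mol
  T = 352.3 K: K = (2.424, 0.447), RR gives ψ = 0.573, H_out = 19.929 kJ/mol
  T = 341.6 K: K = (2.056, 0.391), RR gives ψ = 0.368, H_out = 12.596 kJ/mol
  T = 336.3 K: K = (1.887, 0.365), RR gives ψ = 0.246, H_out = 8.203 kJ/mol
  T = 333.6 K: K = (1.805, 0.352), RR gives ψ = 0.173, H_out = 5.624 kJ/mol
  T = 335.0 K: K = (1.847, 0.359), RR gives ψ = 0.212, H_out = 6.996 kJ/mol
Linear interpolation between T = 335.0 (H_out = 6.996) and T = 336.3 (H_out = 8.203) on hF = 7.072 gives T ≈ 335.1 K, at which ψ = 0.21.

T = 335.1 K, V/F = 0.21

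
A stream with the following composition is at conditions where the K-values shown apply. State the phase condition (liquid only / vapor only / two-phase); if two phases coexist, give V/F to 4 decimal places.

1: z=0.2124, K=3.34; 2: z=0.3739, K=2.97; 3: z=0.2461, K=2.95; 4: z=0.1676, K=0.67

vapor only

ΣzᵢKᵢ = 2.6582; Σzᵢ/Kᵢ = 0.5231.
Since Σzᵢ/Kᵢ < 1 the mixture is above its dew point — single vapor phase.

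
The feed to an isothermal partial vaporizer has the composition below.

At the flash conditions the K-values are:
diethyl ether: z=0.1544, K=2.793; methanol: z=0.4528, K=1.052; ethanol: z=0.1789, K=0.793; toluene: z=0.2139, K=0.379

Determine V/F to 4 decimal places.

V/F = 0.3014

Rachford–Rice: g(V/F) = Σ zᵢ(Kᵢ−1)/(1+V/F(Kᵢ−1)) = 0.
g(0) = ΣzᵢKᵢ − 1 = 0.1305 and g(1) = 1 − Σzᵢ/Kᵢ = -0.2757, so a root lies in (0, 1).
Newton–Raphson from V/F = 0.32:
  V/F = 0.3200: g = -0.00636, g' = -0.3389 → V/F = 0.3012
  V/F = 0.3012: g = 0.00005, g' = -0.3440 → V/F = 0.3014
Converged at V/F = 0.3014.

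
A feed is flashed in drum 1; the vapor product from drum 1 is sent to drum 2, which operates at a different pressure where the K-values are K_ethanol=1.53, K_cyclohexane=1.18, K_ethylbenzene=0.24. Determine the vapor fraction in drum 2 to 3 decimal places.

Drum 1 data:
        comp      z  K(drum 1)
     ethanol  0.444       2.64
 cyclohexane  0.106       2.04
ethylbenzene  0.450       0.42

Drum 1:
Rachford–Rice: g(ψ₁) = Σ zᵢ(Kᵢ−1)/(1+ψ₁(Kᵢ−1)) = 0.
Check two-phase: ΣzᵢKᵢ = 1.577 > 1 and Σzᵢ/Kᵢ = 1.292 > 1, so g(0) = 0.577 > 0 and g(1) = -0.292 < 0.
Newton–Raphson from ψ₁ = 0.69:
  ψ₁ = 0.690: g = -0.0294, g' = -0.722 → ψ₁ = 0.649
Converged at ψ₁ = 0.649.
Drum-1 compositions:
  ethanol: x = 0.215, y = 0.568
  cyclohexane: x = 0.063, y = 0.129
  ethylbenzene: x = 0.722, y = 0.303
Drum-2 feed = drum-1 vapor: z₂ = (0.5678, 0.1291, 0.3031).
Drum 2:
Let ψ₂ = V/F and solve Σ zᵢ(Kᵢ−1)/(1+ψ₂(Kᵢ−1)) = 0.
Check two-phase: ΣzᵢKᵢ = 1.094 > 1 and Σzᵢ/Kᵢ = 1.743 > 1, so g(0) = 0.094 > 0 and g(1) = -0.743 < 0.
Newton–Raphson from ψ₂ = 0.5:
  ψ₂ = 0.500: g = -0.1123, g' = -0.559 → ψ₂ = 0.299
  ψ₂ = 0.299: g = -0.0162, g' = -0.416 → ψ₂ = 0.260
  ψ₂ = 0.260: g = -0.0003, g' = -0.399 → ψ₂ = 0.259
Converged at ψ₂ = 0.259.
  ethanol: x = 0.499, y = 0.764
  cyclohexane: x = 0.123, y = 0.146
  ethylbenzene: x = 0.377, y = 0.091

V/F (drum 2) = 0.259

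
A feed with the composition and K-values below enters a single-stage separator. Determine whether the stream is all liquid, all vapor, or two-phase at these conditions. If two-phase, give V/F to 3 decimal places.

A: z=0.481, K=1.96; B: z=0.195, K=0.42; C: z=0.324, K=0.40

two-phase, V/F = 0.271

ΣzᵢKᵢ = 1.154; Σzᵢ/Kᵢ = 1.520.
Both exceed 1, so a two-phase solution exists.
Material balance + equilibrium reduce to Σ zᵢ(Kᵢ−1)/(1+ψ(Kᵢ−1)) = 0.
Newton iteration, ψ⁰ = 0.5:
  ψ = 0.500: g = -0.1250, g' = -0.571 → ψ = 0.281
  ψ = 0.281: g = -0.0052, g' = -0.537 → ψ = 0.271
Converged at ψ = 0.271.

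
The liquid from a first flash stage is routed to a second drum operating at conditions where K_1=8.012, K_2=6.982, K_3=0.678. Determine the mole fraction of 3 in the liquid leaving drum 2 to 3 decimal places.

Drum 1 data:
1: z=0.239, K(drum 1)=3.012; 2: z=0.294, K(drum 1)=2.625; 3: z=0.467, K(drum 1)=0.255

x_3 (drum 2) = 0.952

Drum 1:
Material balance + equilibrium reduce to Σ zᵢ(Kᵢ−1)/(1+ψ₁(Kᵢ−1)) = 0.
g(0) = ΣzᵢKᵢ − 1 = 0.611 and g(1) = 1 − Σzᵢ/Kᵢ = -1.023, so a root lies in (0, 1).
Newton iteration, ψ₁⁰ = 0.5:
  ψ₁ = 0.500: g = -0.0511, g' = -1.135 → ψ₁ = 0.455
  ψ₁ = 0.455: g = -0.0005, g' = -1.113 → ψ₁ = 0.454
Converged at ψ₁ = 0.454.
Drum-1 compositions:
  1: x = 0.125, y = 0.376
  2: x = 0.169, y = 0.444
  3: x = 0.706, y = 0.180
Drum-2 feed = drum-1 liquid: z₂ = (0.1248, 0.1691, 0.7060).
Drum 2:
Rachford–Rice: g(ψ₂) = Σ zᵢ(Kᵢ−1)/(1+ψ₂(Kᵢ−1)) = 0.
Check two-phase: ΣzᵢKᵢ = 2.660 > 1 and Σzᵢ/Kᵢ = 1.081 > 1, so g(0) = 1.660 > 0 and g(1) = -0.081 < 0.
Iterate (Newton) starting at ψ₂ = 0.5:
  ψ₂ = 0.500: g = 0.1768, g' = -0.786 → ψ₂ = 0.725
  ψ₂ = 0.725: g = 0.0369, g' = -0.503 → ψ₂ = 0.798
  ψ₂ = 0.798: g = 0.0018, g' = -0.455 → ψ₂ = 0.802
Converged at ψ₂ = 0.802.
  1: x = 0.019, y = 0.151
  2: x = 0.029, y = 0.204
  3: x = 0.952, y = 0.645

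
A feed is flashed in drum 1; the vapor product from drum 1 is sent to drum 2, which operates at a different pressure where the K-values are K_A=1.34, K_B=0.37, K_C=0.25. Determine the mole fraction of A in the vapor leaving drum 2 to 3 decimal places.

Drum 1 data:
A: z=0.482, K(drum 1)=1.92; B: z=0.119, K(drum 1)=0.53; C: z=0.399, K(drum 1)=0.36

Drum 1:
Newton iteration, ψ₁⁰ = 0.55:
  ψ₁ = 0.550: g = -0.1751, g' = -0.617 → ψ₁ = 0.266
  ψ₁ = 0.266: g = -0.0155, g' = -0.535 → ψ₁ = 0.237
Converged at ψ₁ = 0.237.
Drum-1 compositions:
  A: x = 0.396, y = 0.760
  B: x = 0.134, y = 0.071
  C: x = 0.470, y = 0.169
Drum-2 feed = drum-1 vapor: z₂ = (0.7597, 0.0710, 0.1693).
Drum 2:
Newton iteration, ψ₂⁰ = 0.5:
  ψ₂ = 0.500: g = -0.0477, g' = -0.368 → ψ₂ = 0.370
  ψ₂ = 0.370: g = -0.0048, g' = -0.300 → ψ₂ = 0.354
Converged at ψ₂ = 0.354.
  A: x = 0.678, y = 0.909
  B: x = 0.091, y = 0.034
  C: x = 0.231, y = 0.058

y_A (drum 2) = 0.909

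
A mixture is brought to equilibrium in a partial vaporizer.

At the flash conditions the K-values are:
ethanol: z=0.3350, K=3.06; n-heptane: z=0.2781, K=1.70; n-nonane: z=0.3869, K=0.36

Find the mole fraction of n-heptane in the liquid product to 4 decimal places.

Iterate (Newton) starting at ψ = 0.5:
  ψ = 0.5000: g = 0.12001, g' = -0.7625 → ψ = 0.6574
  ψ = 0.6574: g = -0.00101, g' = -0.7927 → ψ = 0.6561
Converged at ψ = 0.6561.
Compositions from xᵢ = zᵢ/(1+ψ(Kᵢ−1)), yᵢ = Kᵢxᵢ:
  ethanol: x = 0.1425, y = 0.4359
  n-heptane: x = 0.1906, y = 0.3240
  n-nonane: x = 0.6670, y = 0.2401

x_n-heptane = 0.1906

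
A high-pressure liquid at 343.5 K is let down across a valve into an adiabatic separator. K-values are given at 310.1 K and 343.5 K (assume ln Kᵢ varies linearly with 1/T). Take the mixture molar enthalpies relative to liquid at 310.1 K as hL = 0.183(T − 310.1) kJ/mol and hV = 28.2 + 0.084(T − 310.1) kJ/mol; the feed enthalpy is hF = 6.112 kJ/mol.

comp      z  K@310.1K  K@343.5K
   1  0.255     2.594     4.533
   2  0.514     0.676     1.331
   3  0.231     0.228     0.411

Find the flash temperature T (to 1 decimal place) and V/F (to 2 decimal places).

T = 314.4 K, V/F = 0.19

Adiabatic flash: solve Rachford–Rice at each trial T, then check hF = ψ·hV(T) + (1−ψ)·hL(T).
  T = 310.1 K: K = (2.594, 0.676, 0.228), RR gives ψ = 0.079, H_out = 2.235 kJ/mol
  T = 343.5 K: K = (4.533, 1.331, 0.411), RR gives ψ = 0.993, H_out = 30.836 kJ/mol
  T = 326.8 K: K = (3.478, 0.965, 0.311), RR gives ψ = 0.537, H_out = 17.316 kJ/mol
  T = 318.5 K: K = (3.018, 0.812, 0.268), RR gives ψ = 0.302, H_out = 9.813 kJ/mol
  T = 314.3 K: K = (2.801, 0.742, 0.247), RR gives ψ = 0.190, H_out = 6.038 kJ/mol
  T = 316.4 K: K = (2.908, 0.777, 0.257), RR gives ψ = 0.246, H_out = 7.924 kJ/mol
Linear interpolation between T = 314.3 (H_out = 6.038) and T = 316.4 (H_out = 7.924) on hF = 6.112 gives T ≈ 314.4 K, at which ψ = 0.19.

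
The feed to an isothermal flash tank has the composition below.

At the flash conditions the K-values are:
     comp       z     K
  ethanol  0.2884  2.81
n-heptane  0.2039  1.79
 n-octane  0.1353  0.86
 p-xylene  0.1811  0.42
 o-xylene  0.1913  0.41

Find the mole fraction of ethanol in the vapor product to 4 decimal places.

Material balance + equilibrium reduce to Σ zᵢ(Kᵢ−1)/(1+ψ(Kᵢ−1)) = 0.
Check two-phase: ΣzᵢKᵢ = 1.4462 > 1 and Σzᵢ/Kᵢ = 1.2716 > 1, so g(0) = 0.4462 > 0 and g(1) = -0.2716 < 0.
Newton–Raphson from ψ = 0.48:
  ψ = 0.4800: g = 0.07279, g' = -0.5871 → ψ = 0.6040
  ψ = 0.6040: g = 0.00071, g' = -0.5822 → ψ = 0.6052
Converged at ψ = 0.6052.
Compositions from xᵢ = zᵢ/(1+ψ(Kᵢ−1)), yᵢ = Kᵢxᵢ:
  ethanol: x = 0.1376, y = 0.3868
  n-heptane: x = 0.1379, y = 0.2469
  n-octane: x = 0.1478, y = 0.1271
  p-xylene: x = 0.2791, y = 0.1172
  o-xylene: x = 0.2975, y = 0.1220

y_ethanol = 0.3868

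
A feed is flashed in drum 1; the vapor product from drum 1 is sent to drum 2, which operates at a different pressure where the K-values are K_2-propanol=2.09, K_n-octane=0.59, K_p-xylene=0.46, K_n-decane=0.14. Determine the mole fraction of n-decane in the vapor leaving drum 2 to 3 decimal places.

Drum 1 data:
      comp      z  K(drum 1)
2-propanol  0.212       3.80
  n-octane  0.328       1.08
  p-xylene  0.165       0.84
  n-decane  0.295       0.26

Drum 1:
Newton iteration, ψ₁⁰ = 0.57:
  ψ₁ = 0.570: g = -0.1528, g' = -0.737 → ψ₁ = 0.363
  ψ₁ = 0.363: g = -0.0063, g' = -0.718 → ψ₁ = 0.354
Converged at ψ₁ = 0.354.
Drum-1 compositions:
  2-propanol: x = 0.106, y = 0.405
  n-octane: x = 0.319, y = 0.344
  p-xylene: x = 0.175, y = 0.147
  n-decane: x = 0.400, y = 0.104
Drum-2 feed = drum-1 vapor: z₂ = (0.4047, 0.3445, 0.1469, 0.1039).
Drum 2:
Newton iteration, ψ₂⁰ = 0.42:
  ψ₂ = 0.420: g = -0.1105, g' = -0.571 → ψ₂ = 0.226
  ψ₂ = 0.226: g = -0.0032, g' = -0.554 → ψ₂ = 0.221
Converged at ψ₂ = 0.221.
  2-propanol: x = 0.326, y = 0.682
  n-octane: x = 0.379, y = 0.223
  p-xylene: x = 0.167, y = 0.077
  n-decane: x = 0.128, y = 0.018

y_n-decane (drum 2) = 0.018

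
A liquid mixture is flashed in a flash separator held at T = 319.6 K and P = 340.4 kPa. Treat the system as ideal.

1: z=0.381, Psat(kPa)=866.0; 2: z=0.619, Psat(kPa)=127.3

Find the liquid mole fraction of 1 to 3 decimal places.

Raoult's law: Kᵢ = Pᵢˢᵃᵗ/P = Pᵢˢᵃᵗ/340.4.
  K_1 = 866.0/340.4 = 2.54407, K_2 = 127.3/340.4 = 0.37397
Material balance + equilibrium reduce to Σ zᵢ(Kᵢ−1)/(1+V/F(Kᵢ−1)) = 0.
g(0) = ΣzᵢKᵢ − 1 = 0.201 and g(1) = 1 − Σzᵢ/Kᵢ = -0.805, so a root lies in (0, 1).
Binary case is linear: z₁(K₁−1)(1+V/F(K₂−1)) + z₂(K₂−1)(1+V/F(K₁−1)) = 0
⇒ V/F = [z₁(K₁−1)+z₂(K₂−1)] / [−(K₁−1)(K₂−1)] = 0.2008/0.9666 = 0.208
Compositions from xᵢ = zᵢ/(1+V/F(Kᵢ−1)), yᵢ = Kᵢxᵢ:
  1: x = 0.288, y = 0.734
  2: x = 0.712, y = 0.266

x_1 = 0.288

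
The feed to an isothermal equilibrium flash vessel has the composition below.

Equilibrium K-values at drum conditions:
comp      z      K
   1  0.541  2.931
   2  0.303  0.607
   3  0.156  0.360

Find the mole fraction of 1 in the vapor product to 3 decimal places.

y_1 = 0.602

Let ψ = V/F and solve Σ zᵢ(Kᵢ−1)/(1+ψ(Kᵢ−1)) = 0.
Check two-phase: ΣzᵢKᵢ = 1.826 > 1 and Σzᵢ/Kᵢ = 1.117 > 1, so g(0) = 0.826 > 0 and g(1) = -0.117 < 0.
Newton–Raphson from ψ = 0.41:
  ψ = 0.410: g = 0.3057, g' = -0.812 → ψ = 0.786
  ψ = 0.786: g = 0.0415, g' = -0.675 → ψ = 0.848
  ψ = 0.848: g = -0.0007, g' = -0.701 → ψ = 0.847
Converged at ψ = 0.847.
Compositions from xᵢ = zᵢ/(1+ψ(Kᵢ−1)), yᵢ = Kᵢxᵢ:
  1: x = 0.205, y = 0.602
  2: x = 0.454, y = 0.276
  3: x = 0.341, y = 0.123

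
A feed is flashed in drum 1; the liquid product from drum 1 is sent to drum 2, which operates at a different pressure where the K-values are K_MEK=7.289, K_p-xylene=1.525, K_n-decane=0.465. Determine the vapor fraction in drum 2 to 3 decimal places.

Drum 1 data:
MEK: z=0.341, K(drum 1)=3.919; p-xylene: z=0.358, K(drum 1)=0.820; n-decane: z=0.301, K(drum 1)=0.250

V/F (drum 2) = 0.565

Drum 1:
Let ψ₁ = V/F and solve Σ zᵢ(Kᵢ−1)/(1+ψ₁(Kᵢ−1)) = 0.
g(0) = ΣzᵢKᵢ − 1 = 0.705 and g(1) = 1 − Σzᵢ/Kᵢ = -0.728, so a root lies in (0, 1).
Newton iteration, ψ₁⁰ = 0.5:
  ψ₁ = 0.500: g = -0.0273, g' = -0.928 → ψ₁ = 0.471
Converged at ψ₁ = 0.471.
Drum-1 compositions:
  MEK: x = 0.144, y = 0.563
  p-xylene: x = 0.391, y = 0.321
  n-decane: x = 0.465, y = 0.116
Drum-2 feed = drum-1 liquid: z₂ = (0.1437, 0.3911, 0.4652).
Drum 2:
Material balance + equilibrium reduce to Σ zᵢ(Kᵢ−1)/(1+ψ₂(Kᵢ−1)) = 0.
g(0) = ΣzᵢKᵢ − 1 = 0.860 and g(1) = 1 − Σzᵢ/Kᵢ = -0.277, so a root lies in (0, 1).
Iterate (Newton) starting at ψ₂ = 0.6:
  ψ₂ = 0.600: g = -0.0211, g' = -0.601 → ψ₂ = 0.565
Converged at ψ₂ = 0.565.
  MEK: x = 0.032, y = 0.230
  p-xylene: x = 0.302, y = 0.460
  n-decane: x = 0.667, y = 0.310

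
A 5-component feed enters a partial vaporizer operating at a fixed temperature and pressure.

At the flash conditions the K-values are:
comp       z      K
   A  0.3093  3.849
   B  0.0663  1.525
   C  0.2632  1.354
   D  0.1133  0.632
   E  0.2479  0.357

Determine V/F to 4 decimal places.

Newton iteration, V/F⁰ = 0.5:
  V/F = 0.5000: g = 0.18416, g' = -0.7080 → V/F = 0.7601
  V/F = 0.7601: g = 0.00701, g' = -0.7020 → V/F = 0.7701
  V/F = 0.7701: g = -0.00003, g' = -0.7078 → V/F = 0.7700
Converged at V/F = 0.7700.

V/F = 0.7700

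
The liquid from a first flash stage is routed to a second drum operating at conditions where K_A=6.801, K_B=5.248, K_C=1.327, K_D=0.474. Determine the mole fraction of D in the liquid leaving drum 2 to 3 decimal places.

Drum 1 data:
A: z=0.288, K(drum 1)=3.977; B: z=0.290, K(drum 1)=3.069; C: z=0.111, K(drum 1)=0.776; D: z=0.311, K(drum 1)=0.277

Drum 1:
Material balance + equilibrium reduce to Σ zᵢ(Kᵢ−1)/(1+ψ₁(Kᵢ−1)) = 0.
Feasibility: ΣzᵢKᵢ = 2.208, Σzᵢ/Kᵢ = 1.433 — both > 1, two phases present.
Newton–Raphson from ψ₁ = 0.38:
  ψ₁ = 0.380: g = 0.4010, g' = -1.267 → ψ₁ = 0.697
  ψ₁ = 0.697: g = 0.0423, g' = -1.146 → ψ₁ = 0.733
Converged at ψ₁ = 0.733.
Drum-1 compositions:
  A: x = 0.091, y = 0.360
  B: x = 0.115, y = 0.354
  C: x = 0.133, y = 0.103
  D: x = 0.661, y = 0.183
Drum-2 feed = drum-1 liquid: z₂ = (0.0905, 0.1153, 0.1328, 0.6614).
Drum 2:
Newton–Raphson from ψ₂ = 0.5:
  ψ₂ = 0.500: g = -0.1434, g' = -0.761 → ψ₂ = 0.312
  ψ₂ = 0.312: g = 0.0211, g' = -1.045 → ψ₂ = 0.332
Converged at ψ₂ = 0.332.
  A: x = 0.031, y = 0.210
  B: x = 0.048, y = 0.251
  C: x = 0.120, y = 0.159
  D: x = 0.801, y = 0.380

x_D (drum 2) = 0.801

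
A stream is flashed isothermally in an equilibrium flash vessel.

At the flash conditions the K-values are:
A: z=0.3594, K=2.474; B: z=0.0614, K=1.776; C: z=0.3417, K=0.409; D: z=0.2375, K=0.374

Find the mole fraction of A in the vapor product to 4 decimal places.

y_A = 0.6368

Rachford–Rice: g(V/F) = Σ zᵢ(Kᵢ−1)/(1+V/F(Kᵢ−1)) = 0.
Feasibility: ΣzᵢKᵢ = 1.2268, Σzᵢ/Kᵢ = 1.6503 — both > 1, two phases present.
Newton iteration, V/F⁰ = 0.53:
  V/F = 0.5300: g = -0.18537, g' = -0.7262 → V/F = 0.2747
  V/F = 0.2747: g = -0.00430, g' = -0.7266 → V/F = 0.2688
Converged at V/F = 0.2688.
Compositions from xᵢ = zᵢ/(1+V/F(Kᵢ−1)), yᵢ = Kᵢxᵢ:
  A: x = 0.2574, y = 0.6368
  B: x = 0.0508, y = 0.0902
  C: x = 0.4062, y = 0.1662
  D: x = 0.2856, y = 0.1068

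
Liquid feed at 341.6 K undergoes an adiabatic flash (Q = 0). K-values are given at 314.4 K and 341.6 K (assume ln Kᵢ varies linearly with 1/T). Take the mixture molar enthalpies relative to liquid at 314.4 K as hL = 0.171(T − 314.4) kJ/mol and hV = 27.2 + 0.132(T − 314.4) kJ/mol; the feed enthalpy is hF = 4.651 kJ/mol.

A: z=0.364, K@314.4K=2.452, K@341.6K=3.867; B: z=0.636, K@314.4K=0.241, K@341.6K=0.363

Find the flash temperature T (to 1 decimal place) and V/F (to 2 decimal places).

T = 320.8 K, V/F = 0.13

Adiabatic flash: solve Rachford–Rice at each trial T, then check hF = ψ·hV(T) + (1−ψ)·hL(T).
  T = 314.4 K: K = (2.452, 0.241), RR gives ψ = 0.042, H_out = 1.130 kJ/mol
  T = 341.6 K: K = (3.867, 0.363), RR gives ψ = 0.350, H_out = 13.789 kJ/mol
  T = 328.0 K: K = (3.108, 0.298), RR gives ψ = 0.217, H_out = 8.116 kJ/mol
  T = 321.2 K: K = (2.768, 0.269), RR gives ψ = 0.138, H_out = 4.879 kJ/mol
  T = 317.8 K: K = (2.607, 0.255), RR gives ψ = 0.093, H_out = 3.086 kJ/mol
  T = 319.5 K: K = (2.686, 0.262), RR gives ψ = 0.116, H_out = 4.000 kJ/mol
Linear interpolation between T = 319.5 (H_out = 4.000) and T = 321.2 (H_out = 4.879) on hF = 4.651 gives T ≈ 320.8 K, at which ψ = 0.13.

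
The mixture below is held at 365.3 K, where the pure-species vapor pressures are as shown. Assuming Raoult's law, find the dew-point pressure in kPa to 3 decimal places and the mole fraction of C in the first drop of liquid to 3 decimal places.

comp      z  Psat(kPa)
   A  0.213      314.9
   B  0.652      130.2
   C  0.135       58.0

At the dew point ψ → 1, so Σzᵢ/Kᵢ = 1 with Kᵢ = Pᵢˢᵃᵗ/P ⇒ 1/P = Σzᵢ/Pᵢˢᵃᵗ.
1/P = 0.213/314.9 + 0.652/130.2 + 0.135/58.0 = 0.008012 ⇒ P = 124.818 kPa
xᵢ = zᵢP/Pᵢˢᵃᵗ ⇒ x_C = 0.135·124.818/58.0 = 0.291

Pdew = 124.818 kPa, x_C = 0.291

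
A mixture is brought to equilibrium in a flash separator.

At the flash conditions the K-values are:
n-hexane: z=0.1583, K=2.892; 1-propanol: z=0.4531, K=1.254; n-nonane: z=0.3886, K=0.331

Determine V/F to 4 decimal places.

Rachford–Rice: g(V/F) = Σ zᵢ(Kᵢ−1)/(1+V/F(Kᵢ−1)) = 0.
Check two-phase: ΣzᵢKᵢ = 1.1546 > 1 and Σzᵢ/Kᵢ = 1.5901 > 1, so g(0) = 0.1546 > 0 and g(1) = -0.5901 < 0.
Newton iteration, V/F⁰ = 0.4:
  V/F = 0.4000: g = -0.08001, g' = -0.5319 → V/F = 0.2496
  V/F = 0.2496: g = -0.00042, g' = -0.5379 → V/F = 0.2488
Converged at V/F = 0.2488.

V/F = 0.2488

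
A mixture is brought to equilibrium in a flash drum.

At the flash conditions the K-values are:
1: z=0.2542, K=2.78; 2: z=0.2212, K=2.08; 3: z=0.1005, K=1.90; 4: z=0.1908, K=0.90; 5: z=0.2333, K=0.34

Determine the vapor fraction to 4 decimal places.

Let ψ = V/F and solve Σ zᵢ(Kᵢ−1)/(1+ψ(Kᵢ−1)) = 0.
Check two-phase: ΣzᵢKᵢ = 1.6088 > 1 and Σzᵢ/Kᵢ = 1.1489 > 1, so g(0) = 0.6088 > 0 and g(1) = -0.1489 < 0.
Newton–Raphson from ψ = 0.5:
  ψ = 0.5000: g = 0.20701, g' = -0.6015 → ψ = 0.8442
  ψ = 0.8442: g = -0.01137, g' = -0.7459 → ψ = 0.8289
  ψ = 0.8289: g = -0.00014, g' = -0.7277 → ψ = 0.8287
Converged at ψ = 0.8287.

ψ = 0.8287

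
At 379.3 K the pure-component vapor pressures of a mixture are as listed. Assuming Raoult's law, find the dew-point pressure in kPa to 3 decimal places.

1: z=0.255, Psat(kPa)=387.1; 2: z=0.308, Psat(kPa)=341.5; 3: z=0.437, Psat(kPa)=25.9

At the dew point ψ → 1, so Σzᵢ/Kᵢ = 1 with Kᵢ = Pᵢˢᵃᵗ/P ⇒ 1/P = Σzᵢ/Pᵢˢᵃᵗ.
1/P = 0.255/387.1 + 0.308/341.5 + 0.437/25.9 = 0.018433 ⇒ P = 54.250 kPa

Pdew = 54.250 kPa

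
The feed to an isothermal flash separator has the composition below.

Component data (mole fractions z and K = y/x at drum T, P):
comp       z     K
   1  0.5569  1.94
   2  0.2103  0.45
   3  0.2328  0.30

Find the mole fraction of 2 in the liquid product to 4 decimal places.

Rachford–Rice: g(ψ) = Σ zᵢ(Kᵢ−1)/(1+ψ(Kᵢ−1)) = 0.
g(0) = ΣzᵢKᵢ − 1 = 0.2449 and g(1) = 1 − Σzᵢ/Kᵢ = -0.5304, so a root lies in (0, 1).
Newton iteration, ψ⁰ = 0.5:
  ψ = 0.5000: g = -0.05413, g' = -0.6187 → ψ = 0.4125
  ψ = 0.4125: g = -0.00151, g' = -0.5874 → ψ = 0.4099
Converged at ψ = 0.4099.
Compositions from xᵢ = zᵢ/(1+ψ(Kᵢ−1)), yᵢ = Kᵢxᵢ:
  1: x = 0.4020, y = 0.7799
  2: x = 0.2715, y = 0.1222
  3: x = 0.3265, y = 0.0979

x_2 = 0.2715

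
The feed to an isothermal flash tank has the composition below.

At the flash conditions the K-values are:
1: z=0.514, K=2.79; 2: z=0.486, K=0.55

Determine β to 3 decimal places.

Material balance + equilibrium reduce to Σ zᵢ(Kᵢ−1)/(1+β(Kᵢ−1)) = 0.
Check two-phase: ΣzᵢKᵢ = 1.701 > 1 and Σzᵢ/Kᵢ = 1.068 > 1, so g(0) = 0.701 > 0 and g(1) = -0.068 < 0.
Binary case is linear: z₁(K₁−1)(1+β(K₂−1)) + z₂(K₂−1)(1+β(K₁−1)) = 0
⇒ β = [z₁(K₁−1)+z₂(K₂−1)] / [−(K₁−1)(K₂−1)] = 0.7014/0.8055 = 0.871

β = 0.871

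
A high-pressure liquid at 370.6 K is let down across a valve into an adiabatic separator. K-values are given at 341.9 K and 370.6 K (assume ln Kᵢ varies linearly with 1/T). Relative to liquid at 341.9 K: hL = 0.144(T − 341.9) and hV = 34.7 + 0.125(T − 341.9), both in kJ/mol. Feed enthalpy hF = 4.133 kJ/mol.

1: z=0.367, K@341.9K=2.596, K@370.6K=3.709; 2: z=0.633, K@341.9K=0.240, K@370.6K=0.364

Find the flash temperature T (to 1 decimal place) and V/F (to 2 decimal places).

T = 344.1 K, V/F = 0.11

Adiabatic flash: solve Rachford–Rice at each trial T, then check hF = ψ·hV(T) + (1−ψ)·hL(T).
  T = 341.9 K: K = (2.596, 0.240), RR gives ψ = 0.086, H_out = 2.994 kJ/mol
  T = 370.6 K: K = (3.709, 0.364), RR gives ψ = 0.343, H_out = 15.861 kJ/mol
  T = 356.2 K: K = (3.123, 0.298), RR gives ψ = 0.225, H_out = 9.791 kJ/mol
  T = 349.0 K: K = (2.851, 0.268), RR gives ψ = 0.159, H_out = 6.526 kJ/mol
  T = 345.4 K: K = (2.720, 0.253), RR gives ψ = 0.124, H_out = 4.784 kJ/mol
  T = 343.6 K: K = (2.656, 0.246), RR gives ψ = 0.105, H_out = 3.877 kJ/mol
Linear interpolation between T = 343.6 (H_out = 3.877) and T = 345.4 (H_out = 4.784) on hF = 4.133 gives T ≈ 344.1 K, at which ψ = 0.11.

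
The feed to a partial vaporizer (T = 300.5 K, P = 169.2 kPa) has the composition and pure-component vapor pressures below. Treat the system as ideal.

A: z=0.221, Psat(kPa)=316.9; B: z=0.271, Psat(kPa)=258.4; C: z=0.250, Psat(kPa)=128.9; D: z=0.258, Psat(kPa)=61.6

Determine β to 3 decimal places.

β = 0.328

Raoult's law: Kᵢ = Pᵢˢᵃᵗ/P = Pᵢˢᵃᵗ/169.2.
  K_A = 316.9/169.2 = 1.87293, K_B = 258.4/169.2 = 1.52719, K_C = 128.9/169.2 = 0.76182, K_D = 61.6/169.2 = 0.36407
Material balance + equilibrium reduce to Σ zᵢ(Kᵢ−1)/(1+β(Kᵢ−1)) = 0.
Feasibility: ΣzᵢKᵢ = 1.112, Σzᵢ/Kᵢ = 1.332 — both > 1, two phases present.
Iterate (Newton) starting at β = 0.47:
  β = 0.470: g = -0.0498, g' = -0.363 → β = 0.333
  β = 0.333: g = -0.0018, g' = -0.340 → β = 0.328
Converged at β = 0.328.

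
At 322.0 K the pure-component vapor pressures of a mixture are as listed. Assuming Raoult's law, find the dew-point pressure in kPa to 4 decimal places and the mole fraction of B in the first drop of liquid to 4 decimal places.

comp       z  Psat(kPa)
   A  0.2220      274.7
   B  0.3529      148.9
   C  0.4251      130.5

Pdew = 155.3839 kPa, x_B = 0.3683

At the dew point ψ → 1, so Σzᵢ/Kᵢ = 1 with Kᵢ = Pᵢˢᵃᵗ/P ⇒ 1/P = Σzᵢ/Pᵢˢᵃᵗ.
1/P = 0.2220/274.7 + 0.3529/148.9 + 0.4251/130.5 = 0.0064357 ⇒ P = 155.3839 kPa
xᵢ = zᵢP/Pᵢˢᵃᵗ ⇒ x_B = 0.3529·155.3839/148.9 = 0.3683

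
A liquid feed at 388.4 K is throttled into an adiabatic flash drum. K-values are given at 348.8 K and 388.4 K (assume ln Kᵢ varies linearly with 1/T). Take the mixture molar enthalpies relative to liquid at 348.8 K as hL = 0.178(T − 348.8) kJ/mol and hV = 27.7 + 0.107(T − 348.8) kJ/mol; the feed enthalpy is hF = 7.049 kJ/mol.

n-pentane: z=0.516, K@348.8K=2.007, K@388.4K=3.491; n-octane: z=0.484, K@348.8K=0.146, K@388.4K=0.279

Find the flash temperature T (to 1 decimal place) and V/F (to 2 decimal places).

T = 355.1 K, V/F = 0.22

Adiabatic flash: solve Rachford–Rice at each trial T, then check hF = ψ·hV(T) + (1−ψ)·hL(T).
  T = 348.8 K: K = (2.007, 0.146), RR gives ψ = 0.124, H_out = 3.423 kJ/mol
  T = 388.4 K: K = (3.491, 0.279), RR gives ψ = 0.521, H_out = 20.025 kJ/mol
  T = 368.6 K: K = (2.687, 0.205), RR gives ψ = 0.362, H_out = 13.053 kJ/mol
  T = 358.7 K: K = (2.331, 0.174), RR gives ψ = 0.261, H_out = 8.813 kJ/mol
  T = 353.8 K: K = (2.167, 0.160), RR gives ψ = 0.199, H_out = 6.341 kJ/mol
  T = 356.2 K: K = (2.247, 0.167), RR gives ψ = 0.231, H_out = 7.592 kJ/mol
  T = 355.0 K: K = (2.207, 0.163), RR gives ψ = 0.215, H_out = 6.977 kJ/mol
Linear interpolation between T = 355.0 (H_out = 6.977) and T = 356.2 (H_out = 7.592) on hF = 7.049 gives T ≈ 355.1 K, at which ψ = 0.22.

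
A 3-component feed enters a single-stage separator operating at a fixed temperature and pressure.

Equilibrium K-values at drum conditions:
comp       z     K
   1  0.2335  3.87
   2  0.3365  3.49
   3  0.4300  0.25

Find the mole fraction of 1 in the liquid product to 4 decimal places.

Let β = V/F and solve Σ zᵢ(Kᵢ−1)/(1+β(Kᵢ−1)) = 0.
Check two-phase: ΣzᵢKᵢ = 2.1855 > 1 and Σzᵢ/Kᵢ = 1.8768 > 1, so g(0) = 1.1855 > 0 and g(1) = -0.8768 < 0.
Newton iteration, β⁰ = 0.45:
  β = 0.4500: g = 0.20079, g' = -1.3814 → β = 0.5954
  β = 0.5954: g = 0.00226, g' = -1.3903 → β = 0.5970
Converged at β = 0.5970.
Compositions from xᵢ = zᵢ/(1+β(Kᵢ−1)), yᵢ = Kᵢxᵢ:
  1: x = 0.0861, y = 0.3330
  2: x = 0.1353, y = 0.4723
  3: x = 0.7786, y = 0.1947

x_1 = 0.0861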